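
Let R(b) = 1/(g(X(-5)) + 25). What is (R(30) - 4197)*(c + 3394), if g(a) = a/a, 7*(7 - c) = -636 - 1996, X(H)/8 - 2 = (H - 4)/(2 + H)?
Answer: -412150017/26 ≈ -1.5852e+7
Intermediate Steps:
X(H) = 16 + 8*(-4 + H)/(2 + H) (X(H) = 16 + 8*((H - 4)/(2 + H)) = 16 + 8*((-4 + H)/(2 + H)) = 16 + 8*(-4 + H)/(2 + H))
c = 383 (c = 7 - (-636 - 1996)/7 = 7 - 1/7*(-2632) = 7 + 376 = 383)
g(a) = 1
R(b) = 1/26 (R(b) = 1/(1 + 25) = 1/26)
(R(30) - 4197)*(c + 3394) = (1/26 - 4197)*(383 + 3394) = -109121/26*3777 = -412150017/26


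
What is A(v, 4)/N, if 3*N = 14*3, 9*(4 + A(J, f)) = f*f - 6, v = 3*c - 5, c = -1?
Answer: -13/63 ≈ -0.20635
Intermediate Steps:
v = -8 (v = 3*(-1) - 5 = -3 - 5 = -8)
A(J, f) = -14/3 + f²/9 (A(J, f) = -4 + (f*f - 6)/9 = -4 + (f² - 6)/9 = -4 + (-6 + f²)/9 = -4 + (-⅔ + f²/9) = -14/3 + f²/9)
N = 14 (N = (14*3)/3 = (⅓)*42 = 14)
A(v, 4)/N = (-14/3 + (⅑)*4²)/14 = (-14/3 + (⅑)*16)*(1/14) = (-14/3 + 16/9)*(1/14) = -26/9*1/14 = -13/63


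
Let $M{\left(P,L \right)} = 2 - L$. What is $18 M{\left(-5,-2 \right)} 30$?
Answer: $2160$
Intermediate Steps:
$18 M{\left(-5,-2 \right)} 30 = 18 \left(2 - -2\right) 30 = 18 \left(2 + 2\right) 30 = 18 \cdot 4 \cdot 30 = 72 \cdot 30 = 2160$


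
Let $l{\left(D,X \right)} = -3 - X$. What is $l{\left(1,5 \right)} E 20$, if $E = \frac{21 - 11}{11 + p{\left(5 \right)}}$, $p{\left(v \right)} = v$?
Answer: $-100$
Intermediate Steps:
$E = \frac{5}{8}$ ($E = \frac{21 - 11}{11 + 5} = \frac{10}{16} = 10 \cdot \frac{1}{16} = \frac{5}{8} \approx 0.625$)
$l{\left(1,5 \right)} E 20 = \left(-3 - 5\right) \frac{5}{8} \cdot 20 = \left(-8\right) \frac{5}{8} \cdot 20 = \left(-5\right) 20 = -100$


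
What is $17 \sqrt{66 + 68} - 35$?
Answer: $-35 + 17 \sqrt{134} \approx 161.79$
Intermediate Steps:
$17 \sqrt{66 + 68} - 35 = 17 \sqrt{134} - 35 = -35 + 17 \sqrt{134}$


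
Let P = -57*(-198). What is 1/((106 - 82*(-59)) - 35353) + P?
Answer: 343195973/30409 ≈ 11286.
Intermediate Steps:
P = 11286
1/((106 - 82*(-59)) - 35353) + P = 1/((106 - 82*(-59)) - 35353) + 11286 = 1/((106 + 4838) - 35353) + 11286 = 1/(4944 - 35353) + 11286 = 1/(-30409) + 11286 = -1/30409 + 11286 = 343195973/30409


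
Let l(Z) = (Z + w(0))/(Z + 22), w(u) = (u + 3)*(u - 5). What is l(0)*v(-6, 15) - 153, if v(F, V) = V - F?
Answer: -3681/22 ≈ -167.32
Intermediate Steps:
w(u) = (-5 + u)*(3 + u) (w(u) = (3 + u)*(-5 + u) = (-5 + u)*(3 + u))
l(Z) = (-15 + Z)/(22 + Z) (l(Z) = (Z + (-15 + 0**2 - 2*0))/(Z + 22) = (Z + (-15 + 0 + 0))/(22 + Z) = (Z - 15)/(22 + Z) = (-15 + Z)/(22 + Z))
l(0)*v(-6, 15) - 153 = ((-15 + 0)/(22 + 0))*(15 - 1*(-6)) - 153 = (-15/22)*(15 + 6) - 153 = ((1/22)*(-15))*21 - 153 = -15/22*21 - 153 = -315/22 - 153 = -3681/22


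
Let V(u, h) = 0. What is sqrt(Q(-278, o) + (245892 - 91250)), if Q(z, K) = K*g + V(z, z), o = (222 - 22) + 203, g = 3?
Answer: sqrt(155851) ≈ 394.78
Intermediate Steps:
o = 403 (o = 200 + 203 = 403)
Q(z, K) = 3*K (Q(z, K) = K*3 + 0 = 3*K + 0 = 3*K)
sqrt(Q(-278, o) + (245892 - 91250)) = sqrt(3*403 + (245892 - 91250)) = sqrt(1209 + 154642) = sqrt(155851)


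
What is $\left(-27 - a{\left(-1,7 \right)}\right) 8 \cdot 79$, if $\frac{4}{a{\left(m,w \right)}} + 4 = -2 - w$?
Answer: $- \frac{219304}{13} \approx -16870.0$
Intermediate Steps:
$a{\left(m,w \right)} = \frac{4}{-6 - w}$ ($a{\left(m,w \right)} = \frac{4}{-4 - \left(2 + w\right)} = \frac{4}{-6 - w}$)
$\left(-27 - a{\left(-1,7 \right)}\right) 8 \cdot 79 = \left(-27 - - \frac{4}{6 + 7}\right) 8 \cdot 79 = \left(-27 - - \frac{4}{13}\right) 8 \cdot 79 = \left(-27 + \frac{4}{13}\right) 8 \cdot 79 = \left(- \frac{347}{13}\right) 8 \cdot 79 = \left(- \frac{2776}{13}\right) 79 = - \frac{219304}{13}$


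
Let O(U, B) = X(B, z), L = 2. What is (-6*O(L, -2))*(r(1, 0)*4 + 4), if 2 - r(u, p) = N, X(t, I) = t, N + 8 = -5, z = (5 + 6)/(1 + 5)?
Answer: 768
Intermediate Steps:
z = 11/6 ≈ 1.8333
N = -13 (N = -8 - 5 = -13)
r(u, p) = 15 (r(u, p) = 2 - 1*(-13) = 2 + 13 = 15)
O(U, B) = B
(-6*O(L, -2))*(r(1, 0)*4 + 4) = (-6*(-2))*(15*4 + 4) = 12*(60 + 4) = 12*64 = 768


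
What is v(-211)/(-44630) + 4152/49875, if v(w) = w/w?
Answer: 12350259/148394750 ≈ 0.083226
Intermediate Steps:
v(w) = 1
v(-211)/(-44630) + 4152/49875 = 1/(-44630) + 4152/49875 = 1*(-1/44630) + 4152*(1/49875) = -1/44630 + 1384/16625 = 12350259/148394750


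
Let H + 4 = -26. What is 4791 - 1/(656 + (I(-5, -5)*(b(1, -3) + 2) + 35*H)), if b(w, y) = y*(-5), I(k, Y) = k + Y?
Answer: 2702125/564 ≈ 4791.0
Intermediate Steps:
H = -30 (H = -4 - 26 = -30)
I(k, Y) = Y + k
b(w, y) = -5*y
4791 - 1/(656 + (I(-5, -5)*(b(1, -3) + 2) + 35*H)) = 4791 - 1/(656 + ((-5 - 5)*(-5*(-3) + 2) + 35*(-30))) = 4791 - 1/(656 + (-10*(15 + 2) - 1050)) = 4791 - 1/(656 + (-10*17 - 1050)) = 4791 - 1/(656 + (-170 - 1050)) = 4791 - 1/(656 - 1220) = 4791 - 1/(-564) = 4791 - 1*(-1/564) = 4791 + 1/564 = 2702125/564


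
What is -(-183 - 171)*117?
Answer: 41418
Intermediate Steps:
-(-183 - 171)*117 = -1*(-354)*117 = 354*117 = 41418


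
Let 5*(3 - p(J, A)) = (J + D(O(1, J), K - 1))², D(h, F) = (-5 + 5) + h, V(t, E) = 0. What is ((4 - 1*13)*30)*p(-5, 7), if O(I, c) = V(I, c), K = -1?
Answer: 540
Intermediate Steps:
O(I, c) = 0
D(h, F) = h (D(h, F) = 0 + h = h)
p(J, A) = 3 - J²/5 (p(J, A) = 3 - (J + 0)²/5 = 3 - J²/5)
((4 - 1*13)*30)*p(-5, 7) = ((4 - 1*13)*30)*(3 - ⅕*(-5)²) = ((4 - 13)*30)*(3 - ⅕*25) = (-9*30)*(3 - 5) = -270*(-2) = 540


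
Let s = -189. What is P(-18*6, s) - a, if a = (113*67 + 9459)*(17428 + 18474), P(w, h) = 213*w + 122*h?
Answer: -611457122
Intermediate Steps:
P(w, h) = 122*h + 213*w
a = 611411060 (a = (7571 + 9459)*35902 = 17030*35902 = 611411060)
P(-18*6, s) - a = (122*(-189) + 213*(-18*6)) - 1*611411060 = (-23058 + 213*(-108)) - 611411060 = (-23058 - 23004) - 611411060 = -46062 - 611411060 = -611457122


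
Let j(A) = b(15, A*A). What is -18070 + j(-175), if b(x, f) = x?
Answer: -18055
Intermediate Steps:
j(A) = 15
-18070 + j(-175) = -18070 + 15 = -18055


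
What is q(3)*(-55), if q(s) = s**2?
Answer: -495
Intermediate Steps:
q(3)*(-55) = 3**2*(-55) = 9*(-55) = -495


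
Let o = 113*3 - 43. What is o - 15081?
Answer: -14785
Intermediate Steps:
o = 296 (o = 339 - 43 = 296)
o - 15081 = 296 - 15081 = -14785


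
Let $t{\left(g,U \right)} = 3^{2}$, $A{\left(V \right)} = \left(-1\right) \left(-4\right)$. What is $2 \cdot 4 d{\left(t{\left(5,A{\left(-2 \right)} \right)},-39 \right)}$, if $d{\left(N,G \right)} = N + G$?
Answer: $-240$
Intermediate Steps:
$A{\left(V \right)} = 4$
$t{\left(g,U \right)} = 9$
$d{\left(N,G \right)} = G + N$
$2 \cdot 4 d{\left(t{\left(5,A{\left(-2 \right)} \right)},-39 \right)} = 2 \cdot 4 \left(-39 + 9\right) = 8 \left(-30\right) = -240$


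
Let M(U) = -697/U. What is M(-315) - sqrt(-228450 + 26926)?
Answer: 697/315 - 2*I*sqrt(50381) ≈ 2.2127 - 448.91*I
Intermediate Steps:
M(-315) - sqrt(-228450 + 26926) = -697/(-315) - sqrt(-228450 + 26926) = -697*(-1/315) - sqrt(-201524) = 697/315 - 2*I*sqrt(50381)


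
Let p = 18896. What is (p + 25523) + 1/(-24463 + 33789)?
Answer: 414251595/9326 ≈ 44419.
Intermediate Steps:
(p + 25523) + 1/(-24463 + 33789) = (18896 + 25523) + 1/(-24463 + 33789) = 44419 + 1/9326 = 414251595/9326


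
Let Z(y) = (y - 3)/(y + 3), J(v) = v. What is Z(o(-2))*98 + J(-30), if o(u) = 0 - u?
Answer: -248/5 ≈ -49.600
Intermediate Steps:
o(u) = -u
Z(y) = (-3 + y)/(3 + y)
Z(o(-2))*98 + J(-30) = ((-3 - 1*(-2))/(3 - 1*(-2)))*98 - 30 = ((-3 + 2)/(3 + 2))*98 - 30 = (-1/5)*98 - 30 = ((⅕)*(-1))*98 - 30 = -⅕*98 - 30 = -98/5 - 30 = -248/5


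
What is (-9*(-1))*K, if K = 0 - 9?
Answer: -81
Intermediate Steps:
K = -9
(-9*(-1))*K = -9*(-1)*(-9) = 9*(-9) = -81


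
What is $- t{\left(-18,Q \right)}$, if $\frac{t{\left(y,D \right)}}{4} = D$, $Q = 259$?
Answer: $-1036$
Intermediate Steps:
$t{\left(y,D \right)} = 4 D$
$- t{\left(-18,Q \right)} = - 4 \cdot 259 = \left(-1\right) 1036 = -1036$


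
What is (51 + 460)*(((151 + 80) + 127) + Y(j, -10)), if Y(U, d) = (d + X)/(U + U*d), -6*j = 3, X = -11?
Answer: 541660/3 ≈ 1.8055e+5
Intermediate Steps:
j = -½ (j = -⅙*3 = -½ ≈ -0.50000)
Y(U, d) = (-11 + d)/(U + U*d) (Y(U, d) = (d - 11)/(U + U*d) = (-11 + d)/(U + U*d))
(51 + 460)*(((151 + 80) + 127) + Y(j, -10)) = (51 + 460)*(((151 + 80) + 127) + (-11 - 10)/((-½)*(1 - 10))) = 511*((231 + 127) - 2*(-21)/(-9)) = 511*(358 - 2*(-⅑)*(-21)) = 511*(358 - 14/3) = 511*(1060/3) = 541660/3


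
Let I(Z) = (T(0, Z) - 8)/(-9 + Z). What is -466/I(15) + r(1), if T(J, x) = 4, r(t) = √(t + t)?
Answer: 699 + √2 ≈ 700.41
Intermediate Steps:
r(t) = √2*√t (r(t) = √(2*t) = √2*√t)
I(Z) = -4/(-9 + Z) (I(Z) = (4 - 8)/(-9 + Z) = -4/(-9 + Z))
-466/I(15) + r(1) = -466/((-4/(-9 + 15))) + √2*√1 = -466/((-4/6)) + √2*1 = -466/((-4*⅙)) + √2 = -466/(-⅔) + √2 = -466*(-3/2) + √2 = 699 + √2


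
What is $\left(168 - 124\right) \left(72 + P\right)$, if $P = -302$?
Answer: $-10120$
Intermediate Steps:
$\left(168 - 124\right) \left(72 + P\right) = \left(168 - 124\right) \left(72 - 302\right) = 44 \left(-230\right) = -10120$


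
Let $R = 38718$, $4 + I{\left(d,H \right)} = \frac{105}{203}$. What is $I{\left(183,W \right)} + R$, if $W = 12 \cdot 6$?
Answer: $\frac{1122721}{29} \approx 38715.0$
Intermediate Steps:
$W = 72$
$I{\left(d,H \right)} = - \frac{101}{29}$ ($I{\left(d,H \right)} = -4 + \frac{105}{203} = -4 + 105 \cdot \frac{1}{203} = -4 + \frac{15}{29} = - \frac{101}{29}$)
$I{\left(183,W \right)} + R = - \frac{101}{29} + 38718 = \frac{1122721}{29}$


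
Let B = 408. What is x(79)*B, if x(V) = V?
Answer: 32232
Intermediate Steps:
x(79)*B = 79*408 = 32232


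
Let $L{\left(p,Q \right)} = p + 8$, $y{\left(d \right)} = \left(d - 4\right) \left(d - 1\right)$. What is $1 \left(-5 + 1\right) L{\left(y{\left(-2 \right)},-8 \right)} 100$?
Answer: $-10400$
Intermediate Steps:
$y{\left(d \right)} = \left(-1 + d\right) \left(-4 + d\right)$ ($y{\left(d \right)} = \left(-4 + d\right) \left(-1 + d\right) = \left(-1 + d\right) \left(-4 + d\right)$)
$L{\left(p,Q \right)} = 8 + p$
$1 \left(-5 + 1\right) L{\left(y{\left(-2 \right)},-8 \right)} 100 = 1 \left(-5 + 1\right) \left(8 + \left(4 + \left(-2\right)^{2} - -10\right)\right) 100 = 1 \left(-4\right) \left(8 + \left(4 + 4 + 10\right)\right) 100 = - 4 \left(8 + 18\right) 100 = \left(-4\right) 26 \cdot 100 = \left(-104\right) 100 = -10400$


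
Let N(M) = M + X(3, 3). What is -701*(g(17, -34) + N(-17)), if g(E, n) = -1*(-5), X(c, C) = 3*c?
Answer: 2103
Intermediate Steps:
g(E, n) = 5
N(M) = 9 + M (N(M) = M + 3*3 = M + 9 = 9 + M)
-701*(g(17, -34) + N(-17)) = -701*(5 + (9 - 17)) = -701*(5 - 8) = -701*(-3) = 2103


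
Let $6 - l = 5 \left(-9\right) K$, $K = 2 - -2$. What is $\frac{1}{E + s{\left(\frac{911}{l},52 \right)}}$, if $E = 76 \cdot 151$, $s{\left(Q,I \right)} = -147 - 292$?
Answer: $\frac{1}{11037} \approx 9.0604 \cdot 10^{-5}$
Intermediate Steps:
$K = 4$ ($K = 2 + 2 = 4$)
$l = 186$ ($l = 6 - 5 \left(-9\right) 4 = 6 - \left(-45\right) 4 = 6 - -180 = 6 + 180 = 186$)
$s{\left(Q,I \right)} = -439$ ($s{\left(Q,I \right)} = -147 - 292 = -439$)
$E = 11476$
$\frac{1}{E + s{\left(\frac{911}{l},52 \right)}} = \frac{1}{11476 - 439} = \frac{1}{11037}$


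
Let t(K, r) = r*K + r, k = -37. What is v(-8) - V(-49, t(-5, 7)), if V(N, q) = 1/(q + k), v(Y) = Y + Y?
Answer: -1039/65 ≈ -15.985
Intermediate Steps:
v(Y) = 2*Y
t(K, r) = r + K*r (t(K, r) = K*r + r = r + K*r)
V(N, q) = 1/(-37 + q) (V(N, q) = 1/(q - 37) = 1/(-37 + q))
v(-8) - V(-49, t(-5, 7)) = 2*(-8) - 1/(-37 + 7*(1 - 5)) = -16 - 1/(-37 + 7*(-4)) = -16 - 1/(-37 - 28) = -16 - 1/(-65) = -16 - 1*(-1/65) = -16 + 1/65 = -1039/65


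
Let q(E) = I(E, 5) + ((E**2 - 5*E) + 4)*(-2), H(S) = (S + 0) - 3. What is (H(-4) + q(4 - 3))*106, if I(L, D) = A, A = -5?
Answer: -1272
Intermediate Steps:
I(L, D) = -5
H(S) = -3 + S (H(S) = S - 3 = -3 + S)
q(E) = -13 - 2*E**2 + 10*E (q(E) = -5 + ((E**2 - 5*E) + 4)*(-2) = -5 + (4 + E**2 - 5*E)*(-2) = -5 + (-8 - 2*E**2 + 10*E) = -13 - 2*E**2 + 10*E)
(H(-4) + q(4 - 3))*106 = ((-3 - 4) + (-13 - 2*(4 - 3)**2 + 10*(4 - 3)))*106 = (-7 + (-13 - 2*1**2 + 10*1))*106 = (-7 + (-13 - 2*1 + 10))*106 = (-7 + (-13 - 2 + 10))*106 = (-7 - 5)*106 = -12*106 = -1272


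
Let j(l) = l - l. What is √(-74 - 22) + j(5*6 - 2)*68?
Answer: 4*I*√6 ≈ 9.798*I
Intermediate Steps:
j(l) = 0
√(-74 - 22) + j(5*6 - 2)*68 = √(-74 - 22) + 0*68 = √(-96) + 0 = 4*I*√6 + 0 = 4*I*√6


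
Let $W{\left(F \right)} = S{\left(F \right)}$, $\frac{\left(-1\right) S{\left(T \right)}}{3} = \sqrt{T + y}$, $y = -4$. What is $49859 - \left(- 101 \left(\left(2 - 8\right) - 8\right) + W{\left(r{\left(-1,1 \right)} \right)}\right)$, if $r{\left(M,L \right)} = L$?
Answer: $48445 + 3 i \sqrt{3} \approx 48445.0 + 5.1962 i$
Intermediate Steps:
$S{\left(T \right)} = - 3 \sqrt{-4 + T}$ ($S{\left(T \right)} = - 3 \sqrt{T - 4} = - 3 \sqrt{-4 + T}$)
$W{\left(F \right)} = - 3 \sqrt{-4 + F}$
$49859 - \left(- 101 \left(\left(2 - 8\right) - 8\right) + W{\left(r{\left(-1,1 \right)} \right)}\right) = 49859 - \left(- 101 \left(\left(2 - 8\right) - 8\right) - 3 \sqrt{-4 + 1}\right) = 49859 - \left(- 101 \left(-6 - 8\right) - 3 \sqrt{-3}\right) = 49859 - \left(\left(-101\right) \left(-14\right) - 3 i \sqrt{3}\right) = 49859 - \left(1414 - 3 i \sqrt{3}\right) = 48445 + 3 i \sqrt{3}$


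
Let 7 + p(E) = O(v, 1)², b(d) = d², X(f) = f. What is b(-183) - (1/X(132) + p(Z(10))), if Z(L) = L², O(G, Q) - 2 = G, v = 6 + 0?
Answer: 4413023/132 ≈ 33432.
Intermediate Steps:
v = 6
O(G, Q) = 2 + G
p(E) = 57 (p(E) = -7 + (2 + 6)² = -7 + 8² = -7 + 64 = 57)
b(-183) - (1/X(132) + p(Z(10))) = (-183)² - (1/132 + 57) = 33489 - (1/132 + 57) = 33489 - 1*7525/132 = 33489 - 7525/132 = 4413023/132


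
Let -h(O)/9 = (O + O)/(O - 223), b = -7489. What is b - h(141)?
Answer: -308318/41 ≈ -7520.0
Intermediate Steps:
h(O) = -18*O/(-223 + O) (h(O) = -9*(O + O)/(O - 223) = -9*2*O/(-223 + O) = -18*O/(-223 + O))
b - h(141) = -7489 - (-18)*141/(-223 + 141) = -7489 - (-18)*141/(-82) = -7489 - (-18)*141*(-1)/82 = -7489 - 1*1269/41 = -7489 - 1269/41 = -308318/41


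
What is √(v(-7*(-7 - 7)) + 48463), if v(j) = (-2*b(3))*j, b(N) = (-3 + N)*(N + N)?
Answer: √48463 ≈ 220.14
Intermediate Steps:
b(N) = 2*N*(-3 + N) (b(N) = (-3 + N)*(2*N) = 2*N*(-3 + N))
v(j) = 0 (v(j) = (-4*3*(-3 + 3))*j = (-4*3*0)*j = (-2*0)*j = 0*j = 0)
√(v(-7*(-7 - 7)) + 48463) = √(0 + 48463) = √48463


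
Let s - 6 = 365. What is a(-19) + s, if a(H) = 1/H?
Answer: 7048/19 ≈ 370.95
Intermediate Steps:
s = 371 (s = 6 + 365 = 371)
a(-19) + s = 1/(-19) + 371 = -1/19 + 371 = 7048/19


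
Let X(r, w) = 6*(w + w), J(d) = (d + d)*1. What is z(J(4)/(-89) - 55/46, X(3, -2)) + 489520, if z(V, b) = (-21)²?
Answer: 489961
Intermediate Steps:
J(d) = 2*d (J(d) = (2*d)*1 = 2*d)
X(r, w) = 12*w (X(r, w) = 6*(2*w) = 12*w)
z(V, b) = 441
z(J(4)/(-89) - 55/46, X(3, -2)) + 489520 = 441 + 489520 = 489961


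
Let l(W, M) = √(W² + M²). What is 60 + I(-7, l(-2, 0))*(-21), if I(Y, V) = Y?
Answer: 207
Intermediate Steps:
l(W, M) = √(M² + W²)
60 + I(-7, l(-2, 0))*(-21) = 60 - 7*(-21) = 60 + 147 = 207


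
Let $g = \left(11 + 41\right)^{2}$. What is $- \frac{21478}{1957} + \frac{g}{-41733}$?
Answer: $- \frac{901633102}{81671481} \approx -11.04$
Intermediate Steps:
$g = 2704$ ($g = 52^{2} = 2704$)
$- \frac{21478}{1957} + \frac{g}{-41733} = - \frac{21478}{1957} + \frac{2704}{-41733} = \left(-21478\right) \frac{1}{1957} + 2704 \left(- \frac{1}{41733}\right) = - \frac{21478}{1957} - \frac{2704}{41733} = - \frac{901633102}{81671481}$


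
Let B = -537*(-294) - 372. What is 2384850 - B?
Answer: 2227344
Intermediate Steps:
B = 157506 (B = 157878 - 372 = 157506)
2384850 - B = 2384850 - 1*157506 = 2384850 - 157506 = 2227344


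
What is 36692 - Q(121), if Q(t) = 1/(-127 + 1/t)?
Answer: 563809393/15366 ≈ 36692.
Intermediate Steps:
36692 - Q(121) = 36692 - (-1)*121/(-1 + 127*121) = 36692 - (-1)*121/(-1 + 15367) = 36692 - (-1)*121/15366 = 36692 - 1*(-121/15366) = 36692 + 121/15366 = 563809393/15366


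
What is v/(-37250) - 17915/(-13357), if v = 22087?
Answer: 372317691/497548250 ≈ 0.74830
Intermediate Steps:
v/(-37250) - 17915/(-13357) = 22087/(-37250) - 17915/(-13357) = 22087*(-1/37250) - 17915*(-1/13357) = -22087/37250 + 17915/13357 = 372317691/497548250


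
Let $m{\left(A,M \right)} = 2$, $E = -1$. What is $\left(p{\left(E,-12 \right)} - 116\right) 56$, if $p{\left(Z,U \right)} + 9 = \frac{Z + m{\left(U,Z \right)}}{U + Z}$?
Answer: $- \frac{91056}{13} \approx -7004.3$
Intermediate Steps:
$p{\left(Z,U \right)} = -9 + \frac{2 + Z}{U + Z}$ ($p{\left(Z,U \right)} = -9 + \frac{Z + 2}{U + Z} = -9 + \frac{2 + Z}{U + Z}$)
$\left(p{\left(E,-12 \right)} - 116\right) 56 = \left(\frac{2 - -108 - -8}{-12 - 1} - 116\right) 56 = \left(\frac{2 + 108 + 8}{-13} - 116\right) 56 = \left(\left(- \frac{1}{13}\right) 118 - 116\right) 56 = \left(- \frac{118}{13} - 116\right) 56 = \left(- \frac{1626}{13}\right) 56 = - \frac{91056}{13}$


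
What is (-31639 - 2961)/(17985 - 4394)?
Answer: -34600/13591 ≈ -2.5458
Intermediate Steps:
(-31639 - 2961)/(17985 - 4394) = -34600/13591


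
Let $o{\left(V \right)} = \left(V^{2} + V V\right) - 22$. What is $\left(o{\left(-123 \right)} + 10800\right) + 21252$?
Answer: $62288$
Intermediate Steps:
$o{\left(V \right)} = -22 + 2 V^{2}$ ($o{\left(V \right)} = \left(V^{2} + V^{2}\right) - 22 = 2 V^{2} - 22 = -22 + 2 V^{2}$)
$\left(o{\left(-123 \right)} + 10800\right) + 21252 = \left(\left(-22 + 2 \left(-123\right)^{2}\right) + 10800\right) + 21252 = \left(\left(-22 + 2 \cdot 15129\right) + 10800\right) + 21252 = \left(\left(-22 + 30258\right) + 10800\right) + 21252 = \left(30236 + 10800\right) + 21252 = 41036 + 21252 = 62288$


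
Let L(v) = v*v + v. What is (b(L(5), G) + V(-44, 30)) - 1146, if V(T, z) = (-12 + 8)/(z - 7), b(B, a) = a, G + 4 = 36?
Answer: -25626/23 ≈ -1114.2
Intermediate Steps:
G = 32 (G = -4 + 36 = 32)
L(v) = v + v² (L(v) = v² + v = v + v²)
V(T, z) = -4/(-7 + z)
(b(L(5), G) + V(-44, 30)) - 1146 = (32 - 4/(-7 + 30)) - 1146 = (32 - 4/23) - 1146 = 732/23 - 1146 = -25626/23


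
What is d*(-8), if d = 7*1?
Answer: -56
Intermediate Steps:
d = 7
d*(-8) = 7*(-8) = -56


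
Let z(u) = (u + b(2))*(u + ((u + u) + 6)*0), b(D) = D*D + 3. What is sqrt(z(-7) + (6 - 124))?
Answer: I*sqrt(118) ≈ 10.863*I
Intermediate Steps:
b(D) = 3 + D**2 (b(D) = D**2 + 3 = 3 + D**2)
z(u) = u*(7 + u) (z(u) = (u + (3 + 2**2))*(u + ((u + u) + 6)*0) = (u + (3 + 4))*(u + (2*u + 6)*0) = (u + 7)*(u + (6 + 2*u)*0) = (7 + u)*(u + 0) = (7 + u)*u = u*(7 + u))
sqrt(z(-7) + (6 - 124)) = sqrt(-7*(7 - 7) + (6 - 124)) = sqrt(-7*0 - 118) = sqrt(0 - 118) = sqrt(-118) = I*sqrt(118)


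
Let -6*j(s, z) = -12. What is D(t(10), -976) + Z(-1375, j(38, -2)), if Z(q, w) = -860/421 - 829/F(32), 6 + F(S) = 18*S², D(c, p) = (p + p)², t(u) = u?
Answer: 29557830297815/7757346 ≈ 3.8103e+6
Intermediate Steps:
j(s, z) = 2 (j(s, z) = -⅙*(-12) = 2)
D(c, p) = 4*p² (D(c, p) = (2*p)² = 4*p²)
F(S) = -6 + 18*S²
Z(q, w) = -16195369/7757346 (Z(q, w) = -860/421 - 829/(-6 + 18*32²) = -860*1/421 - 829/(-6 + 18*1024) = -860/421 - 829/(-6 + 18432) = -860/421 - 829/18426 = -16195369/7757346)
D(t(10), -976) + Z(-1375, j(38, -2)) = 4*(-976)² - 16195369/7757346 = 4*952576 - 16195369/7757346 = 3810304 - 16195369/7757346 = 29557830297815/7757346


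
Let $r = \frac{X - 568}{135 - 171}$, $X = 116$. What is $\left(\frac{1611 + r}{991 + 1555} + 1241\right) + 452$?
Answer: $\frac{19404007}{11457} \approx 1693.6$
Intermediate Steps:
$r = \frac{113}{9}$ ($r = \frac{116 - 568}{135 - 171} = - \frac{452}{-36} = \left(-452\right) \left(- \frac{1}{36}\right) = \frac{113}{9} \approx 12.556$)
$\left(\frac{1611 + r}{991 + 1555} + 1241\right) + 452 = \left(\frac{1611 + \frac{113}{9}}{991 + 1555} + 1241\right) + 452 = \left(\frac{14612}{9 \cdot 2546} + 1241\right) + 452 = \left(\frac{14612}{9} \cdot \frac{1}{2546} + 1241\right) + 452 = \left(\frac{7306}{11457} + 1241\right) + 452 = \frac{14225443}{11457} + 452 = \frac{19404007}{11457}$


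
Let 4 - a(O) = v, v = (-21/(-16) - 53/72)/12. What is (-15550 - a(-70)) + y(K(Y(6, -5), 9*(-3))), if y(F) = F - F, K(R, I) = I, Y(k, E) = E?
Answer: -26877229/1728 ≈ -15554.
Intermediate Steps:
y(F) = 0
v = 83/1728 (v = (-21*(-1/16) - 53*1/72)*(1/12) = (21/16 - 53/72)*(1/12) = (83/144)*(1/12) = 83/1728 ≈ 0.048032)
a(O) = 6829/1728 (a(O) = 4 - 1*83/1728 = 4 - 83/1728 = 6829/1728)
(-15550 - a(-70)) + y(K(Y(6, -5), 9*(-3))) = (-15550 - 1*6829/1728) + 0 = (-15550 - 6829/1728) + 0 = -26877229/1728 + 0 = -26877229/1728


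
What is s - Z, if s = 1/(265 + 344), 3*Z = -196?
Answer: 13263/203 ≈ 65.335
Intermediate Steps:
Z = -196/3 (Z = (⅓)*(-196) = -196/3 ≈ -65.333)
s = 1/609 ≈ 0.0016420
s - Z = 1/609 - 1*(-196/3) = 1/609 + 196/3 = 13263/203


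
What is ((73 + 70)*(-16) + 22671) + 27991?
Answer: 48374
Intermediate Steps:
((73 + 70)*(-16) + 22671) + 27991 = (143*(-16) + 22671) + 27991 = (-2288 + 22671) + 27991 = 20383 + 27991 = 48374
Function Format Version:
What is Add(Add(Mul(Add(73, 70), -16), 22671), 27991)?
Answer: 48374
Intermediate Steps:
Add(Add(Mul(Add(73, 70), -16), 22671), 27991) = Add(Add(Mul(143, -16), 22671), 27991) = Add(Add(-2288, 22671), 27991) = Add(20383, 27991) = 48374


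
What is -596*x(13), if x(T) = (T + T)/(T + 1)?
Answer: -7748/7 ≈ -1106.9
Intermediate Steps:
x(T) = 2*T/(1 + T) (x(T) = (2*T)/(1 + T) = 2*T/(1 + T))
-596*x(13) = -1192*13/(1 + 13) = -1192*13/14 = -596*13/7 = -7748/7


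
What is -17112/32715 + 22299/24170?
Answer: 21060983/52714770 ≈ 0.39953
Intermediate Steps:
-17112/32715 + 22299/24170 = -17112*1/32715 + 22299*(1/24170) = -5704/10905 + 22299/24170 = 21060983/52714770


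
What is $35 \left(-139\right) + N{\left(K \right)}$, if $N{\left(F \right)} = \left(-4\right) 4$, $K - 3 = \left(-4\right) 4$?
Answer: $-4881$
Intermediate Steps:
$K = -13$ ($K = 3 - 16 = -13$)
$N{\left(F \right)} = -16$
$35 \left(-139\right) + N{\left(K \right)} = 35 \left(-139\right) - 16 = -4865 - 16 = -4881$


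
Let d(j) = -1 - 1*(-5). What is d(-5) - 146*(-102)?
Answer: 14896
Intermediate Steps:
d(j) = 4 (d(j) = -1 + 5 = 4)
d(-5) - 146*(-102) = 4 - 146*(-102) = 4 + 14892 = 14896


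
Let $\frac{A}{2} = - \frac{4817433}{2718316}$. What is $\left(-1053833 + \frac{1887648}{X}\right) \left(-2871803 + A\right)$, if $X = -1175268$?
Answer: $\frac{402859164702296575748737}{133114575362} \approx 3.0264 \cdot 10^{12}$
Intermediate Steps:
$A = - \frac{4817433}{1359158}$ ($A = 2 \left(- \frac{4817433}{2718316}\right) = - \frac{4817433}{1359158} \approx -3.5444$)
$\left(-1053833 + \frac{1887648}{X}\right) \left(-2871803 + A\right) = \left(-1053833 + \frac{1887648}{-1175268}\right) \left(-2871803 - \frac{4817433}{1359158}\right) = \left(-1053833 + 1887648 \left(- \frac{1}{1175268}\right)\right) \left(- \frac{3903238839307}{1359158}\right) = \left(-1053833 - \frac{157304}{97939}\right) \left(- \frac{3903238839307}{1359158}\right) = \left(- \frac{103211507491}{97939}\right) \left(- \frac{3903238839307}{1359158}\right) = \frac{402859164702296575748737}{133114575362}$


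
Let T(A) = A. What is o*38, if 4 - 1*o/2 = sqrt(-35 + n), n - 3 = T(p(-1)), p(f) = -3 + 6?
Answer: 304 - 76*I*sqrt(29) ≈ 304.0 - 409.27*I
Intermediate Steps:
p(f) = 3
n = 6 (n = 3 + 3 = 6)
o = 8 - 2*I*sqrt(29) (o = 8 - 2*sqrt(-35 + 6) = 8 - 2*I*sqrt(29) ≈ 8.0 - 10.77*I)
o*38 = (8 - 2*I*sqrt(29))*38 = 304 - 76*I*sqrt(29)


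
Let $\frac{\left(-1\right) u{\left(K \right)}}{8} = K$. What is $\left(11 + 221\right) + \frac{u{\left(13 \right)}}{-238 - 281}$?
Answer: $\frac{120512}{519} \approx 232.2$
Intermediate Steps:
$u{\left(K \right)} = - 8 K$
$\left(11 + 221\right) + \frac{u{\left(13 \right)}}{-238 - 281} = \left(11 + 221\right) + \frac{\left(-8\right) 13}{-238 - 281} = 232 - \frac{104}{-519} = 232 - - \frac{104}{519} = 232 + \frac{104}{519} = \frac{120512}{519}$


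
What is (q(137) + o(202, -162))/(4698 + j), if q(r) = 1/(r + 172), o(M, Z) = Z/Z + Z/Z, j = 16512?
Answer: 619/6553890 ≈ 9.4448e-5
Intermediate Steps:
o(M, Z) = 2 (o(M, Z) = 1 + 1 = 2)
q(r) = 1/(172 + r)
(q(137) + o(202, -162))/(4698 + j) = (1/(172 + 137) + 2)/(4698 + 16512) = (1/309 + 2)/21210 = (1/309 + 2)*(1/21210) = (619/309)*(1/21210) = 619/6553890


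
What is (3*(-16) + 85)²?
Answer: 1369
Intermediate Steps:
(3*(-16) + 85)² = (-48 + 85)² = 37² = 1369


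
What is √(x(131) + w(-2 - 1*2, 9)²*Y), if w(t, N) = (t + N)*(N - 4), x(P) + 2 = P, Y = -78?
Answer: I*√48621 ≈ 220.5*I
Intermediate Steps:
x(P) = -2 + P
w(t, N) = (-4 + N)*(N + t) (w(t, N) = (N + t)*(-4 + N) = (-4 + N)*(N + t))
√(x(131) + w(-2 - 1*2, 9)²*Y) = √((-2 + 131) + (9² - 4*9 - 4*(-2 - 1*2) + 9*(-2 - 1*2))²*(-78)) = √(129 + (81 - 36 - 4*(-2 - 2) + 9*(-2 - 2))²*(-78)) = √(129 + (81 - 36 - 4*(-4) + 9*(-4))²*(-78)) = √(129 + (81 - 36 + 16 - 36)²*(-78)) = √(129 + 25²*(-78)) = √(129 + 625*(-78)) = √(129 - 48750) = √(-48621) = I*√48621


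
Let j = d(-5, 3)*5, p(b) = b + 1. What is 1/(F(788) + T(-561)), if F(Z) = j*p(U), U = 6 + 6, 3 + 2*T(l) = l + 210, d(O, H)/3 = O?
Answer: -1/1152 ≈ -0.00086806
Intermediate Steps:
d(O, H) = 3*O
T(l) = 207/2 + l/2 (T(l) = -3/2 + (l + 210)/2 = -3/2 + (210 + l)/2 = -3/2 + (105 + l/2) = 207/2 + l/2)
U = 12
p(b) = 1 + b
j = -75 (j = (3*(-5))*5 = -15*5 = -75)
F(Z) = -975 (F(Z) = -75*(1 + 12) = -75*13 = -975)
1/(F(788) + T(-561)) = 1/(-975 + (207/2 + (½)*(-561))) = 1/(-975 + (207/2 - 561/2)) = 1/(-975 - 177) = 1/(-1152) = -1/1152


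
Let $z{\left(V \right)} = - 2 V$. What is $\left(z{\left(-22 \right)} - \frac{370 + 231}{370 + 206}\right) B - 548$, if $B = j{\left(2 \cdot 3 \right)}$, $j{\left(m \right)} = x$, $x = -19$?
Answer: $- \frac{785765}{576} \approx -1364.2$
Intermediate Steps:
$j{\left(m \right)} = -19$
$B = -19$
$\left(z{\left(-22 \right)} - \frac{370 + 231}{370 + 206}\right) B - 548 = \left(\left(-2\right) \left(-22\right) - \frac{370 + 231}{370 + 206}\right) \left(-19\right) - 548 = \left(44 - \frac{601}{576}\right) \left(-19\right) - 548 = \frac{24743}{576} \left(-19\right) - 548 = - \frac{470117}{576} - 548 = - \frac{785765}{576}$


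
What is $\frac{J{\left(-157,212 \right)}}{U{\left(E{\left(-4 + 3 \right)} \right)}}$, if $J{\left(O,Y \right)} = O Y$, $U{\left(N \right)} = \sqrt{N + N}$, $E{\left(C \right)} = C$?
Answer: $16642 i \sqrt{2} \approx 23535.0 i$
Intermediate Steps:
$U{\left(N \right)} = \sqrt{2} \sqrt{N}$ ($U{\left(N \right)} = \sqrt{2 N} = \sqrt{2} \sqrt{N}$)
$\frac{J{\left(-157,212 \right)}}{U{\left(E{\left(-4 + 3 \right)} \right)}} = \frac{\left(-157\right) 212}{\sqrt{2} \sqrt{-4 + 3}} = - \frac{33284}{\sqrt{2} \sqrt{-1}} = - \frac{33284}{\sqrt{2} i} = - \frac{33284}{i \sqrt{2}} = - 33284 \left(- \frac{i \sqrt{2}}{2}\right) = 16642 i \sqrt{2}$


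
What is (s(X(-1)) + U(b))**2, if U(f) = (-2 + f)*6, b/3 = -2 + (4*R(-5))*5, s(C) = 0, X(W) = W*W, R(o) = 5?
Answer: 3069504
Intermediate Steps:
X(W) = W**2
b = 294 (b = 3*(-2 + (4*5)*5) = 3*(-2 + 20*5) = 3*(-2 + 100) = 3*98 = 294)
U(f) = -12 + 6*f
(s(X(-1)) + U(b))**2 = (0 + (-12 + 6*294))**2 = (0 + (-12 + 1764))**2 = (0 + 1752)**2 = 1752**2 = 3069504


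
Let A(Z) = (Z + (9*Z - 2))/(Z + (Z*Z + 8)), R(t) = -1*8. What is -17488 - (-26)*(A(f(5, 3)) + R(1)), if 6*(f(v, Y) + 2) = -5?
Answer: -8433992/475 ≈ -17756.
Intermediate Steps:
R(t) = -8
f(v, Y) = -17/6 (f(v, Y) = -2 + (⅙)*(-5) = -2 - ⅚ = -17/6)
A(Z) = (-2 + 10*Z)/(8 + Z + Z²) (A(Z) = (Z + (-2 + 9*Z))/(Z + (Z² + 8)) = (-2 + 10*Z)/(Z + (8 + Z²)) = (-2 + 10*Z)/(8 + Z + Z²))
-17488 - (-26)*(A(f(5, 3)) + R(1)) = -17488 - (-26)*(2*(-1 + 5*(-17/6))/(8 - 17/6 + (-17/6)²) - 8) = -17488 - (-26)*(2*(-1 - 85/6)/(8 - 17/6 + 289/36) - 8) = -17488 - (-26)*(2*(-91/6)/(475/36) - 8) = -17488 - (-26)*(2*(36/475)*(-91/6) - 8) = -17488 - (-26)*(-1092/475 - 8) = -17488 - (-26)*(-4892)/475 = -17488 - 1*127192/475 = -17488 - 127192/475 = -8433992/475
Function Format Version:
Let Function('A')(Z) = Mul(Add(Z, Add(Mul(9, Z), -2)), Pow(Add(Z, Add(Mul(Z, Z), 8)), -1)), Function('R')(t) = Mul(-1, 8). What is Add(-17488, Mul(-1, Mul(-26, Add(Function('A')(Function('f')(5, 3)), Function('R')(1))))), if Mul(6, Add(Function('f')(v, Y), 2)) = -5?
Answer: Rational(-8433992, 475) ≈ -17756.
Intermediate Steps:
Function('R')(t) = -8
Function('f')(v, Y) = Rational(-17, 6) (Function('f')(v, Y) = Add(-2, Mul(Rational(1, 6), -5)) = Add(-2, Rational(-5, 6)) = Rational(-17, 6))
Function('A')(Z) = Mul(Pow(Add(8, Z, Pow(Z, 2)), -1), Add(-2, Mul(10, Z))) (Function('A')(Z) = Mul(Add(Z, Add(-2, Mul(9, Z))), Pow(Add(Z, Add(Pow(Z, 2), 8)), -1)) = Mul(Add(-2, Mul(10, Z)), Pow(Add(Z, Add(8, Pow(Z, 2))), -1)) = Mul(Add(-2, Mul(10, Z)), Pow(Add(8, Z, Pow(Z, 2)), -1)) = Mul(Pow(Add(8, Z, Pow(Z, 2)), -1), Add(-2, Mul(10, Z))))
Add(-17488, Mul(-1, Mul(-26, Add(Function('A')(Function('f')(5, 3)), Function('R')(1))))) = Add(-17488, Mul(-1, Mul(-26, Add(Mul(2, Pow(Add(8, Rational(-17, 6), Pow(Rational(-17, 6), 2)), -1), Add(-1, Mul(5, Rational(-17, 6)))), -8)))) = Add(-17488, Mul(-1, Mul(-26, Add(Mul(2, Pow(Add(8, Rational(-17, 6), Rational(289, 36)), -1), Add(-1, Rational(-85, 6))), -8)))) = Add(-17488, Mul(-1, Mul(-26, Add(Mul(2, Pow(Rational(475, 36), -1), Rational(-91, 6)), -8)))) = Add(-17488, Mul(-1, Mul(-26, Add(Mul(2, Rational(36, 475), Rational(-91, 6)), -8)))) = Add(-17488, Mul(-1, Mul(-26, Add(Rational(-1092, 475), -8)))) = Add(-17488, Mul(-1, Mul(-26, Rational(-4892, 475)))) = Add(-17488, Mul(-1, Rational(127192, 475))) = Add(-17488, Rational(-127192, 475)) = Rational(-8433992, 475)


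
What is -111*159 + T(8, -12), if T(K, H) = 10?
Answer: -17639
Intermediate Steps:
-111*159 + T(8, -12) = -111*159 + 10 = -17649 + 10 = -17639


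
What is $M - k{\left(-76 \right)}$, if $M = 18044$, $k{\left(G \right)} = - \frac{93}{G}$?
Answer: $\frac{1371251}{76} \approx 18043.0$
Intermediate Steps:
$M - k{\left(-76 \right)} = 18044 - - \frac{93}{-76} = 18044 - \left(-93\right) \left(- \frac{1}{76}\right) = 18044 - \frac{93}{76} = \frac{1371251}{76}$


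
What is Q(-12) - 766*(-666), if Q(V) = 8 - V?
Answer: 510176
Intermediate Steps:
Q(-12) - 766*(-666) = (8 - 1*(-12)) - 766*(-666) = (8 + 12) + 510156 = 20 + 510156 = 510176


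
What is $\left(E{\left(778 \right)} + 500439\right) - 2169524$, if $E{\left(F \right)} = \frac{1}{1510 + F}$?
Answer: $- \frac{3818866479}{2288} \approx -1.6691 \cdot 10^{6}$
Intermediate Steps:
$\left(E{\left(778 \right)} + 500439\right) - 2169524 = \left(\frac{1}{1510 + 778} + 500439\right) - 2169524 = \left(\frac{1}{2288} + 500439\right) - 2169524 = \frac{1145004433}{2288} - 2169524 = - \frac{3818866479}{2288}$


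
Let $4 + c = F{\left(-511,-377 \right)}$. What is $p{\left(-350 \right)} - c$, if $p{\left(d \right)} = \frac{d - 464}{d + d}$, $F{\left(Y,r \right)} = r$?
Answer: $\frac{133757}{350} \approx 382.16$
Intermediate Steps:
$c = -381$ ($c = -4 - 377 = -381$)
$p{\left(d \right)} = \frac{-464 + d}{2 d}$
$p{\left(-350 \right)} - c = \frac{-464 - 350}{2 \left(-350\right)} - -381 = \frac{1}{2} \left(- \frac{1}{350}\right) \left(-814\right) + 381 = \frac{407}{350} + 381 = \frac{133757}{350}$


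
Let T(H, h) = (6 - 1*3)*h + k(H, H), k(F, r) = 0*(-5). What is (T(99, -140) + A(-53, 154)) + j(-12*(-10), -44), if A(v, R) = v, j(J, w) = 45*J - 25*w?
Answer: 6027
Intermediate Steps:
j(J, w) = -25*w + 45*J
k(F, r) = 0
T(H, h) = 3*h (T(H, h) = (6 - 1*3)*h + 0 = (6 - 3)*h + 0 = 3*h + 0 = 3*h)
(T(99, -140) + A(-53, 154)) + j(-12*(-10), -44) = (3*(-140) - 53) + (-25*(-44) + 45*(-12*(-10))) = (-420 - 53) + (1100 + 45*120) = -473 + (1100 + 5400) = -473 + 6500 = 6027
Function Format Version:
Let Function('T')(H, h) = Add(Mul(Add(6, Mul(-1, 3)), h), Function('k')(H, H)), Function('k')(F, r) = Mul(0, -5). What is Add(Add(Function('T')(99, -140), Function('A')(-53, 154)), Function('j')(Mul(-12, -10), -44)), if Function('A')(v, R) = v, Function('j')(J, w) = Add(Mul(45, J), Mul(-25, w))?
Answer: 6027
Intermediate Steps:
Function('j')(J, w) = Add(Mul(-25, w), Mul(45, J))
Function('k')(F, r) = 0
Function('T')(H, h) = Mul(3, h) (Function('T')(H, h) = Add(Mul(Add(6, Mul(-1, 3)), h), 0) = Add(Mul(Add(6, -3), h), 0) = Add(Mul(3, h), 0) = Mul(3, h))
Add(Add(Function('T')(99, -140), Function('A')(-53, 154)), Function('j')(Mul(-12, -10), -44)) = Add(Add(Mul(3, -140), -53), Add(Mul(-25, -44), Mul(45, Mul(-12, -10)))) = Add(Add(-420, -53), Add(1100, Mul(45, 120))) = Add(-473, Add(1100, 5400)) = Add(-473, 6500) = 6027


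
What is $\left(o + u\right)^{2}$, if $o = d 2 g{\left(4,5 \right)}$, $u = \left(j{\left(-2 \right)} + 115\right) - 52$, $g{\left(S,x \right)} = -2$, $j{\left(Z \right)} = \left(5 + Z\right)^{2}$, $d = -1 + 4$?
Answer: $3600$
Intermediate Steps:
$d = 3$
$u = 72$ ($u = \left(\left(5 - 2\right)^{2} + 115\right) - 52 = \left(3^{2} + 115\right) - 52 = \left(9 + 115\right) - 52 = 124 - 52 = 72$)
$o = -12$ ($o = 3 \cdot 2 \left(-2\right) = 6 \left(-2\right) = -12$)
$\left(o + u\right)^{2} = \left(-12 + 72\right)^{2} = 60^{2} = 3600$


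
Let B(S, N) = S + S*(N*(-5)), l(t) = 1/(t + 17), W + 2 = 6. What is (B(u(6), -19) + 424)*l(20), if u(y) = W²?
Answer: 1960/37 ≈ 52.973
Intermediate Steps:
W = 4 (W = -2 + 6 = 4)
l(t) = 1/(17 + t)
u(y) = 16 (u(y) = 4² = 16)
B(S, N) = S - 5*N*S (B(S, N) = S + S*(-5*N) = S - 5*N*S)
(B(u(6), -19) + 424)*l(20) = (16*(1 - 5*(-19)) + 424)/(17 + 20) = (16*(1 + 95) + 424)/37 = (16*96 + 424)*(1/37) = (1536 + 424)*(1/37) = 1960*(1/37) = 1960/37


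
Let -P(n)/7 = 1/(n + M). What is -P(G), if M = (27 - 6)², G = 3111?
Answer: 7/3552 ≈ 0.0019707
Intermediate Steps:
M = 441 (M = 21² = 441)
P(n) = -7/(441 + n) (P(n) = -7/(n + 441) = -7/(441 + n))
-P(G) = -(-7)/(441 + 3111) = -(-7)/3552 = -1*(-7/3552) = 7/3552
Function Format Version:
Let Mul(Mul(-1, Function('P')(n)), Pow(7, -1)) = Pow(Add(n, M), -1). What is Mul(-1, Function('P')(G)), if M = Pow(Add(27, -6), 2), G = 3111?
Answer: Rational(7, 3552) ≈ 0.0019707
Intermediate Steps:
M = 441 (M = Pow(21, 2) = 441)
Function('P')(n) = Mul(-7, Pow(Add(441, n), -1)) (Function('P')(n) = Mul(-7, Pow(Add(n, 441), -1)) = Mul(-7, Pow(Add(441, n), -1)))
Mul(-1, Function('P')(G)) = Mul(-1, Mul(-7, Pow(Add(441, 3111), -1))) = Mul(-1, Mul(-7, Pow(3552, -1))) = Mul(-1, Mul(-7, Rational(1, 3552))) = Mul(-1, Rational(-7, 3552)) = Rational(7, 3552)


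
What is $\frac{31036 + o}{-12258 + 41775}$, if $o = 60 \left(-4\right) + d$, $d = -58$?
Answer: $\frac{10246}{9839} \approx 1.0414$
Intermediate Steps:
$o = -298$ ($o = 60 \left(-4\right) - 58 = -240 - 58 = -298$)
$\frac{31036 + o}{-12258 + 41775} = \frac{31036 - 298}{-12258 + 41775} = \frac{30738}{29517} = 30738 \cdot \frac{1}{29517} = \frac{10246}{9839}$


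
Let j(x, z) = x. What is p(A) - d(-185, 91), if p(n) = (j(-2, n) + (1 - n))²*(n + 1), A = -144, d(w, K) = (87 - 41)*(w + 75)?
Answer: -2919147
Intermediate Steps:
d(w, K) = 3450 + 46*w (d(w, K) = 46*(75 + w) = 3450 + 46*w)
p(n) = (-1 - n)²*(1 + n) (p(n) = (-2 + (1 - n))²*(n + 1) = (-1 - n)²*(1 + n))
p(A) - d(-185, 91) = (1 - 144)³ - (3450 + 46*(-185)) = (-143)³ - (3450 - 8510) = -2924207 - 1*(-5060) = -2924207 + 5060 = -2919147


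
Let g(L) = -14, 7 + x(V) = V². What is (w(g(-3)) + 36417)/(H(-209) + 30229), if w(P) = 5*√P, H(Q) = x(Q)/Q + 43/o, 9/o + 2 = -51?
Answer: 68500377/55991372 + 9405*I*√14/55991372 ≈ 1.2234 + 0.00062849*I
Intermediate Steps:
o = -9/53 (o = 9/(-2 - 51) = 9/(-53) = 9*(-1/53) = -9/53 ≈ -0.16981)
x(V) = -7 + V²
H(Q) = -2279/9 + (-7 + Q²)/Q (H(Q) = (-7 + Q²)/Q + 43/(-9/53) = (-7 + Q²)/Q + 43*(-53/9) = (-7 + Q²)/Q - 2279/9 = -2279/9 + (-7 + Q²)/Q)
(w(g(-3)) + 36417)/(H(-209) + 30229) = (5*√(-14) + 36417)/((-2279/9 - 209 - 7/(-209)) + 30229) = (5*(I*√14) + 36417)/((-2279/9 - 209 - 7*(-1/209)) + 30229) = (5*I*√14 + 36417)/((-2279/9 - 209 + 7/209) + 30229) = (36417 + 5*I*√14)/(-869377/1881 + 30229) = (36417 + 5*I*√14)/(55991372/1881) = (36417 + 5*I*√14)*(1881/55991372) = 68500377/55991372 + 9405*I*√14/55991372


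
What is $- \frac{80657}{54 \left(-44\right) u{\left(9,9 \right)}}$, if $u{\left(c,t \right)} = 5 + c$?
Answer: $\frac{80657}{33264} \approx 2.4248$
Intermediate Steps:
$- \frac{80657}{54 \left(-44\right) u{\left(9,9 \right)}} = - \frac{80657}{54 \left(-44\right) \left(5 + 9\right)} = - \frac{80657}{\left(-2376\right) 14} = - \frac{80657}{-33264} = \left(-80657\right) \left(- \frac{1}{33264}\right) = \frac{80657}{33264}$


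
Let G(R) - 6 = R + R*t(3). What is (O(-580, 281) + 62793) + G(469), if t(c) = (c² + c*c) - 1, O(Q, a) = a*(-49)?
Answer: 57472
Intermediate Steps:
O(Q, a) = -49*a
t(c) = -1 + 2*c² (t(c) = (c² + c²) - 1 = 2*c² - 1 = -1 + 2*c²)
G(R) = 6 + 18*R (G(R) = 6 + (R + R*(-1 + 2*3²)) = 6 + (R + R*(-1 + 2*9)) = 6 + (R + R*(-1 + 18)) = 6 + (R + R*17) = 6 + (R + 17*R) = 6 + 18*R)
(O(-580, 281) + 62793) + G(469) = (-49*281 + 62793) + (6 + 18*469) = (-13769 + 62793) + (6 + 8442) = 49024 + 8448 = 57472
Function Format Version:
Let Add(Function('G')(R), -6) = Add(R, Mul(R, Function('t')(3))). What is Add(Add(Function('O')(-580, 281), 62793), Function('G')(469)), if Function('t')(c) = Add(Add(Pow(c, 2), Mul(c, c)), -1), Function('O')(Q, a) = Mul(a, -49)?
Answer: 57472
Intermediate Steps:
Function('O')(Q, a) = Mul(-49, a)
Function('t')(c) = Add(-1, Mul(2, Pow(c, 2))) (Function('t')(c) = Add(Add(Pow(c, 2), Pow(c, 2)), -1) = Add(Mul(2, Pow(c, 2)), -1) = Add(-1, Mul(2, Pow(c, 2))))
Function('G')(R) = Add(6, Mul(18, R)) (Function('G')(R) = Add(6, Add(R, Mul(R, Add(-1, Mul(2, Pow(3, 2)))))) = Add(6, Add(R, Mul(R, Add(-1, Mul(2, 9))))) = Add(6, Add(R, Mul(R, Add(-1, 18)))) = Add(6, Add(R, Mul(R, 17))) = Add(6, Add(R, Mul(17, R))) = Add(6, Mul(18, R)))
Add(Add(Function('O')(-580, 281), 62793), Function('G')(469)) = Add(Add(Mul(-49, 281), 62793), Add(6, Mul(18, 469))) = Add(Add(-13769, 62793), Add(6, 8442)) = Add(49024, 8448) = 57472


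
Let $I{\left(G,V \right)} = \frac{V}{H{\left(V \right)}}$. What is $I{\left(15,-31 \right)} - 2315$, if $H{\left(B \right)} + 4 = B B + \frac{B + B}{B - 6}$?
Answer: $- \frac{82116512}{35471} \approx -2315.0$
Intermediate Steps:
$H{\left(B \right)} = -4 + B^{2} + \frac{2 B}{-6 + B}$ ($H{\left(B \right)} = -4 + \left(B B + \frac{B + B}{B - 6}\right) = -4 + \left(B^{2} + \frac{2 B}{-6 + B}\right) = -4 + B^{2} + \frac{2 B}{-6 + B}$)
$I{\left(G,V \right)} = \frac{V \left(-6 + V\right)}{24 + V^{3} - 6 V^{2} - 2 V}$ ($I{\left(G,V \right)} = \frac{V}{\frac{1}{-6 + V} \left(24 + V^{3} - 6 V^{2} - 2 V\right)} = V \frac{-6 + V}{24 + V^{3} - 6 V^{2} - 2 V} = \frac{V \left(-6 + V\right)}{24 + V^{3} - 6 V^{2} - 2 V}$)
$I{\left(15,-31 \right)} - 2315 = - \frac{31 \left(-6 - 31\right)}{24 + \left(-31\right)^{3} - 6 \left(-31\right)^{2} - -62} - 2315 = \left(-31\right) \frac{1}{24 - 29791 - 5766 + 62} \left(-37\right) - 2315 = \left(-31\right) \frac{1}{-35471} \left(-37\right) - 2315 = \left(-31\right) \left(- \frac{1}{35471}\right) \left(-37\right) - 2315 = - \frac{1147}{35471} - 2315 = - \frac{82116512}{35471}$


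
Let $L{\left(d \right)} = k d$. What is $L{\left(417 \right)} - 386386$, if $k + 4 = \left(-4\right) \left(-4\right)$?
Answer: $-381382$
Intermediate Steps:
$k = 12$ ($k = -4 - -16 = -4 + 16 = 12$)
$L{\left(d \right)} = 12 d$
$L{\left(417 \right)} - 386386 = 12 \cdot 417 - 386386 = 5004 - 386386 = -381382$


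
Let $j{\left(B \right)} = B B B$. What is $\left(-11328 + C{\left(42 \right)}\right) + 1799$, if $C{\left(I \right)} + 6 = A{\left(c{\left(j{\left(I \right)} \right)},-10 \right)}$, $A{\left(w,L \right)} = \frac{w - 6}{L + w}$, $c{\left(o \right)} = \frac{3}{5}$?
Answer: $- \frac{448118}{47} \approx -9534.4$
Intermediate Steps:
$j{\left(B \right)} = B^{3}$ ($j{\left(B \right)} = B^{2} B = B^{3}$)
$c{\left(o \right)} = \frac{3}{5}$ ($c{\left(o \right)} = 3 \cdot \frac{1}{5} = \frac{3}{5}$)
$A{\left(w,L \right)} = \frac{-6 + w}{L + w}$
$C{\left(I \right)} = - \frac{255}{47}$ ($C{\left(I \right)} = -6 + \frac{-6 + \frac{3}{5}}{-10 + \frac{3}{5}} = -6 + \frac{1}{- \frac{47}{5}} \left(- \frac{27}{5}\right) = -6 - - \frac{27}{47} = -6 + \frac{27}{47} = - \frac{255}{47}$)
$\left(-11328 + C{\left(42 \right)}\right) + 1799 = \left(-11328 - \frac{255}{47}\right) + 1799 = - \frac{532671}{47} + 1799 = - \frac{448118}{47}$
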